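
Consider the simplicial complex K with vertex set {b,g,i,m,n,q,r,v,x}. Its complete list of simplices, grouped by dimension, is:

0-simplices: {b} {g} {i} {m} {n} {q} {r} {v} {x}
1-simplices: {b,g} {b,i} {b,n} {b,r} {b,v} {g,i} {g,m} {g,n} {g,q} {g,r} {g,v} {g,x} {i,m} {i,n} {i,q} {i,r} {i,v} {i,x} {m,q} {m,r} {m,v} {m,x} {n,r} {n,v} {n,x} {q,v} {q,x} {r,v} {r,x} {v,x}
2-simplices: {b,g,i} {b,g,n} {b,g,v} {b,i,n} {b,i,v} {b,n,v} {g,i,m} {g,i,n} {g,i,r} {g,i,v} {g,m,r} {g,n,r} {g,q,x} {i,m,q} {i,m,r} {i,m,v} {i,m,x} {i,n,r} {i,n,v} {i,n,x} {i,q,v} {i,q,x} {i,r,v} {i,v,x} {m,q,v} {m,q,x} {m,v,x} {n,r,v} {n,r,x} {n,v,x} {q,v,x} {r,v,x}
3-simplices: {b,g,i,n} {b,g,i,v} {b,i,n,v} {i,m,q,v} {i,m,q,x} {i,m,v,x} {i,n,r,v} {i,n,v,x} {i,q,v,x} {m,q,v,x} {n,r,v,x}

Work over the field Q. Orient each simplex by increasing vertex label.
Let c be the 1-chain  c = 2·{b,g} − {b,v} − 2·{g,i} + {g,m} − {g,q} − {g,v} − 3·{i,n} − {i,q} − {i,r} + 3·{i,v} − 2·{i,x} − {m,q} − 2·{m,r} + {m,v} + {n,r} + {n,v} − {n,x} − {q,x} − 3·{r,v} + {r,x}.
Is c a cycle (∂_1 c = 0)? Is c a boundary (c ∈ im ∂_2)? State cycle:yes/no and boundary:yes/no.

cycle:no boundary:no

n_0=9 n_1=30 n_2=32 n_3=11  [Q]
∂1: piv[bg,bi,bn,br,bv,gm,gq,gx] rk=8  ker:gi,gn,gr,gv,im,in,iq,ir,iv,ix,mq,mr,mv,mx,nr,nv,nx,qv,qx,rv,rx,vx
∂2: piv[bgi,bgn,bgv,bin,biv,bnv,gim,gir,gmr,gnr,gqx,imq,imv,imx,inx,iqv,iqx,irv,ivx,nrx] rk=20  ker:gin,giv,imr,inr,inv,mqv,mqx,mvx,nrv,nvx,qvx,rvx
∂3: piv[bgin,bgiv,binv,imqv,imqx,imvx,inrv,invx,iqvx,nrvx] rk=10  ker:mqvx
∂1c = −{b} + 5·{g} + 2·{i} + 3·{m} − 4·{n} − 2·{q} − 3·{x}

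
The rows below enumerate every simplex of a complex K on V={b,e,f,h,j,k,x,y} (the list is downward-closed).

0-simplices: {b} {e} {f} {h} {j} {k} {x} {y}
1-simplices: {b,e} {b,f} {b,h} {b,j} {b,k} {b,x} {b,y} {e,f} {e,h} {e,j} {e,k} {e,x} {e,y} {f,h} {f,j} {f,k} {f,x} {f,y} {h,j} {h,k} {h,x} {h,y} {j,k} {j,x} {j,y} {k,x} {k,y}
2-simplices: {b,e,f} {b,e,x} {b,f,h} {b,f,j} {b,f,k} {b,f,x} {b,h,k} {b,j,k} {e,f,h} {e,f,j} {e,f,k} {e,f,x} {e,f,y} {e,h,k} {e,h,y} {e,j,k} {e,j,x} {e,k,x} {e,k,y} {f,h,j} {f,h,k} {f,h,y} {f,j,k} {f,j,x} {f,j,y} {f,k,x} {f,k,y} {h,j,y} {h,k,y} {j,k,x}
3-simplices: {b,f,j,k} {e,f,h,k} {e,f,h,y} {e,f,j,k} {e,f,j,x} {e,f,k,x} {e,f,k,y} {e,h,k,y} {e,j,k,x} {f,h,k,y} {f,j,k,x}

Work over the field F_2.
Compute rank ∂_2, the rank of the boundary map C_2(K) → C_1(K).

rank∂_2=18

n_0=8 n_1=27 n_2=30 n_3=11  [Z2]
∂1: piv[be,bf,bh,bj,bk,bx,by] rk=7  ker:ef,eh,ej,ek,ex,ey,fh,fj,fk,fx,fy,hj,hk,hx,hy,jk,jx,jy,kx,ky
∂2: piv[bef,bex,bfh,bfj,bfk,bfx,bhk,bjk,efh,efj,efk,efy,ehy,ejx,ekx,eky,fhj,fjy] rk=18  ker:efx,ehk,ejk,fhk,fhy,fjk,fjx,fkx,fky,hjy,hky,jkx
∂3: piv[bfjk,efhk,efhy,efjk,efjx,efkx,efky,ehky,ejkx] rk=9  ker:fhky,fjkx
rk∂_2=18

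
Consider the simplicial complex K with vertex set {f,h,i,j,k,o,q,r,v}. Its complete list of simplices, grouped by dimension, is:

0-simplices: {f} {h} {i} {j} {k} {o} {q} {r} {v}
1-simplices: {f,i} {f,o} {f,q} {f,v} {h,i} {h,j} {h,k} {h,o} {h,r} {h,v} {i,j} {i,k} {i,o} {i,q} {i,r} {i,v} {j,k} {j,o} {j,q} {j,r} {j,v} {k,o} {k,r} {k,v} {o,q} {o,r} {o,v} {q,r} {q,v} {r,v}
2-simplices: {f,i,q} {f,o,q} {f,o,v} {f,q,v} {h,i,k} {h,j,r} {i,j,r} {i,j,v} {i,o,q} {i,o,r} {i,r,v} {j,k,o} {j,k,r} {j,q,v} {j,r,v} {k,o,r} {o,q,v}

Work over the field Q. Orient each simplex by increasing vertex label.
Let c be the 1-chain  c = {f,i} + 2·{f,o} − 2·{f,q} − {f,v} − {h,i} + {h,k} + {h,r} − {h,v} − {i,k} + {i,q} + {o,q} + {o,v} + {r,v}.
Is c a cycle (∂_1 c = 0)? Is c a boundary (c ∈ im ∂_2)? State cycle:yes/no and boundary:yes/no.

n_0=9 n_1=30 n_2=17  [Q]
∂1: piv[fi,fo,fq,fv,hi,hj,hk,hr] rk=8  ker:ho,hv,ij,ik,io,iq,ir,iv,jk,jo,jq,jr,jv,ko,kr,kv,oq,or,ov,qr,qv,rv
∂2: piv[fiq,foq,fov,fqv,hik,hjr,ijr,ijv,ioq,ior,irv,jko,jkr,jqv,kor] rk=15  ker:jrv,oqv
∂1c = 0
c vs im∂2: residual ≠ 0 ⇒ not boundary

cycle:yes boundary:no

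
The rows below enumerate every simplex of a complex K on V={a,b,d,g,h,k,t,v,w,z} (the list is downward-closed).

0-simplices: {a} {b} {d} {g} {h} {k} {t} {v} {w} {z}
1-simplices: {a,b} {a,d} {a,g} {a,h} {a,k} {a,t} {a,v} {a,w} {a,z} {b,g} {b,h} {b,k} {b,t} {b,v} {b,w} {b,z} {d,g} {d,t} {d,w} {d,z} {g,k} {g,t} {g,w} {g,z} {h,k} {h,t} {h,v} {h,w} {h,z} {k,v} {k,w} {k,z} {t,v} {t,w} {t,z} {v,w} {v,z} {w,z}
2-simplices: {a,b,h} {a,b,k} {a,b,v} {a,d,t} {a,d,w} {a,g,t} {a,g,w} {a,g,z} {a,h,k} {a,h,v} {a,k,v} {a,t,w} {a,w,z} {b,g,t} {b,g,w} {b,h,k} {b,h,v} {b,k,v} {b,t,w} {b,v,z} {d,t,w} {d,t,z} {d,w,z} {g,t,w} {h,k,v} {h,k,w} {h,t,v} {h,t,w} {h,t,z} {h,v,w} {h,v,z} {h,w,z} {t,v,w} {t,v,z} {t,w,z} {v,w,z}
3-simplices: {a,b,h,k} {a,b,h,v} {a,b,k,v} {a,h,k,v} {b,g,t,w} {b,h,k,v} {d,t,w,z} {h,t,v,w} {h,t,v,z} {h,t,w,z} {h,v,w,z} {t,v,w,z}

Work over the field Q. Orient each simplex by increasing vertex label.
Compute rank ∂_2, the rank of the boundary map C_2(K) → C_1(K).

rank∂_2=24

n_0=10 n_1=38 n_2=36 n_3=12  [Q]
∂1: piv[ab,ad,ag,ah,ak,at,av,aw,az] rk=9  ker:bg,bh,bk,bt,bv,bw,bz,dg,dt,dw,dz,gk,gt,gw,gz,hk,ht,hv,hw,hz,kv,kw,kz,tv,tw,tz,vw,vz,wz
∂2: piv[abh,abk,abv,adt,adw,agt,agw,agz,ahk,ahv,akv,atw,awz,bgt,bgw,bvz,dtz,dwz,hkw,htv,htw,htz,hvw,hvz] rk=24  ker:bhk,bhv,bkv,btw,dtw,gtw,hkv,hwz,tvw,tvz,twz,vwz
∂3: piv[abhk,abhv,abkv,ahkv,bgtw,dtwz,htvw,htvz,htwz,hvwz] rk=10  ker:bhkv,tvwz
rk∂_2=24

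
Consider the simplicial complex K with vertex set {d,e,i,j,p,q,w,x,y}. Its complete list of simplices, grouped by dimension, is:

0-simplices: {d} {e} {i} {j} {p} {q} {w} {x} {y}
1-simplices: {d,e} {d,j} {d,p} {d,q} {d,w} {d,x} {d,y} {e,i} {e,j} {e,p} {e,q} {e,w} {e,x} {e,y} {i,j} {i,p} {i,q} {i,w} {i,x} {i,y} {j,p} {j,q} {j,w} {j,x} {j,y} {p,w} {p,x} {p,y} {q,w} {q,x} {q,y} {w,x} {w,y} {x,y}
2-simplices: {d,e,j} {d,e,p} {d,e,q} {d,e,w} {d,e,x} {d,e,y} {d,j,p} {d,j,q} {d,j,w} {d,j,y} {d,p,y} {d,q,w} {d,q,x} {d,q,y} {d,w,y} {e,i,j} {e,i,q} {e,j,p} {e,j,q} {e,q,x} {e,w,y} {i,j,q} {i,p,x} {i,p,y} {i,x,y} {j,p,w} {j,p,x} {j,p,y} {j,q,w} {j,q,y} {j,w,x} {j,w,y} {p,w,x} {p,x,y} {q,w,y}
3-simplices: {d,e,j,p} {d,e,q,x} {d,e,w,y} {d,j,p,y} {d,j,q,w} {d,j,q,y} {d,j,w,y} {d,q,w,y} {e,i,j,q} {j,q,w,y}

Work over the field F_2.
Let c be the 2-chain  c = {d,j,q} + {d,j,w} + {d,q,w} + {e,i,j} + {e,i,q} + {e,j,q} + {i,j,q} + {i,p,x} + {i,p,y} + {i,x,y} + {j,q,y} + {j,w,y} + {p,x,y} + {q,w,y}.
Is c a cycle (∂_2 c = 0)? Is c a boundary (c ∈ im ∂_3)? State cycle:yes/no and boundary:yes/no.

n_0=9 n_1=34 n_2=35 n_3=10  [Z2]
∂1: piv[de,dj,dp,dq,dw,dx,dy,ei] rk=8  ker:ej,ep,eq,ew,ex,ey,ij,ip,iq,iw,ix,iy,jp,jq,jw,jx,jy,pw,px,py,qw,qx,qy,wx,wy,xy
∂2: piv[dej,dep,deq,dew,dex,dey,djp,djq,djw,djy,dpy,dqw,dqx,dqy,dwy,eij,eiq,ipx,ipy,ixy,jpw,jpx,jwx] rk=23  ker:ejp,ejq,eqx,ewy,ijq,jpy,jqw,jqy,jwy,pwx,pxy,qwy
∂3: piv[dejp,deqx,dewy,djpy,djqw,djqy,djwy,dqwy,eijq] rk=9  ker:jqwy
∂2c = 0
c vs im∂3: residual ≠ 0 ⇒ not boundary

cycle:yes boundary:no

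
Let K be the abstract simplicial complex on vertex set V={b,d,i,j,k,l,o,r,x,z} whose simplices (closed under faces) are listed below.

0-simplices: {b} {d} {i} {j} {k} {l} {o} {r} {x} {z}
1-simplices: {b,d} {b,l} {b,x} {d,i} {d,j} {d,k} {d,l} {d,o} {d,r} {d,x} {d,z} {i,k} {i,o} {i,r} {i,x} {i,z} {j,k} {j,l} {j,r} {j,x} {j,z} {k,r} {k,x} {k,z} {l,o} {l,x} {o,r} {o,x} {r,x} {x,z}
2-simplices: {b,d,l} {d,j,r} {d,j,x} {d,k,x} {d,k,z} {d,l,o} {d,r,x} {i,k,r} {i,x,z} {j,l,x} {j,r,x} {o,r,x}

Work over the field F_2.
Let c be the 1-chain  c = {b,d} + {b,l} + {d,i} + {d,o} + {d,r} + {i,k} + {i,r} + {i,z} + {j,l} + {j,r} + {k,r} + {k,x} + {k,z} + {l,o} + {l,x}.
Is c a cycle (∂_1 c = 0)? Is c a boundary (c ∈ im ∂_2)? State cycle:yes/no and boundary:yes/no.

cycle:yes boundary:no

n_0=10 n_1=30 n_2=12  [Z2]
∂1: piv[bd,bl,bx,di,dj,dk,do,dr,dz] rk=9  ker:dl,dx,ik,io,ir,ix,iz,jk,jl,jr,jx,jz,kr,kx,kz,lo,lx,or,ox,rx,xz
∂2: piv[bdl,djr,djx,dkx,dkz,dlo,drx,ikr,ixz,jlx,orx] rk=11  ker:jrx
∂1c = 0
c vs im∂2: residual ≠ 0 ⇒ not boundary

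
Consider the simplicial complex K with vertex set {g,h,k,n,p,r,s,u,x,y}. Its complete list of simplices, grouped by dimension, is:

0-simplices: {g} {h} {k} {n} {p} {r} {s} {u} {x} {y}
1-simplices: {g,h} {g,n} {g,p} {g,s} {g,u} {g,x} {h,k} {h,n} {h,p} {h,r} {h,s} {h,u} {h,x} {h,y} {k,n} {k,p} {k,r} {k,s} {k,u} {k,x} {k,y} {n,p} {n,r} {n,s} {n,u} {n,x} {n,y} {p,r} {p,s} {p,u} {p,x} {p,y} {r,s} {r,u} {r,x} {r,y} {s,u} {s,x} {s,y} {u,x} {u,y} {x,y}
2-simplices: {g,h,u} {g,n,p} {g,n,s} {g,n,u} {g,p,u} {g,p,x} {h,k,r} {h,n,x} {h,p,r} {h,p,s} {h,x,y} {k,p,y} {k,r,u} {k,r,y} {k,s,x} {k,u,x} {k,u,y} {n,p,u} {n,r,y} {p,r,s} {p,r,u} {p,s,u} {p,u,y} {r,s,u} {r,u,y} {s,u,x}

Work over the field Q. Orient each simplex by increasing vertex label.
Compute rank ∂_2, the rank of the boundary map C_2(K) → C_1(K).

rank∂_2=23

n_0=10 n_1=42 n_2=26  [Q]
∂1: piv[gh,gn,gp,gs,gu,gx,hk,hr,hy] rk=9  ker:hn,hp,hs,hu,hx,kn,kp,kr,ks,ku,kx,ky,np,nr,ns,nu,nx,ny,pr,ps,pu,px,py,rs,ru,rx,ry,su,sx,sy,ux,uy,xy
∂2: piv[ghu,gnp,gns,gnu,gpu,gpx,hkr,hnx,hpr,hps,hxy,kpy,kru,kry,ksx,kux,kuy,nry,prs,pru,psu,puy,sux] rk=23  ker:npu,rsu,ruy
rk∂_2=23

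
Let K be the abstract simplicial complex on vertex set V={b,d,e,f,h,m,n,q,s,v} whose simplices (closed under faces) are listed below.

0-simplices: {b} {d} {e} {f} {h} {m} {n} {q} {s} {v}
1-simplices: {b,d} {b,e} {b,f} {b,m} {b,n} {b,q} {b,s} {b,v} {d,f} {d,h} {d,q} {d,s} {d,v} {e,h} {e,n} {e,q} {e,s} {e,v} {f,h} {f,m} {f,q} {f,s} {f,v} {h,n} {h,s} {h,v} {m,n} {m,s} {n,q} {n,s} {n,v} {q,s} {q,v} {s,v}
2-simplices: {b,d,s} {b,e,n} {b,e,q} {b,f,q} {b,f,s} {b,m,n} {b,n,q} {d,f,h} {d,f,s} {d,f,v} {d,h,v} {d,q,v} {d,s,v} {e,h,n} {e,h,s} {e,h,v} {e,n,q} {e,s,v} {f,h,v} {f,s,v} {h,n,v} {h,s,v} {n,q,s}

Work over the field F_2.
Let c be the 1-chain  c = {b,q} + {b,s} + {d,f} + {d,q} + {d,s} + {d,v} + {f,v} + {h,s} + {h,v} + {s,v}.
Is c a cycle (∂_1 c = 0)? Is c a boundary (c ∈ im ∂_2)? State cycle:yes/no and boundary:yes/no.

n_0=10 n_1=34 n_2=23  [Z2]
∂1: piv[bd,be,bf,bm,bn,bq,bs,bv,dh] rk=9  ker:df,dq,ds,dv,eh,en,eq,es,ev,fh,fm,fq,fs,fv,hn,hs,hv,mn,ms,nq,ns,nv,qs,qv,sv
∂2: piv[bds,ben,beq,bfq,bfs,bmn,bnq,dfh,dfs,dfv,dhv,dqv,dsv,ehn,ehs,ehv,esv,hnv,nqs] rk=19  ker:enq,fhv,fsv,hsv
∂1c = 0
c vs im∂2: residual ≠ 0 ⇒ not boundary

cycle:yes boundary:no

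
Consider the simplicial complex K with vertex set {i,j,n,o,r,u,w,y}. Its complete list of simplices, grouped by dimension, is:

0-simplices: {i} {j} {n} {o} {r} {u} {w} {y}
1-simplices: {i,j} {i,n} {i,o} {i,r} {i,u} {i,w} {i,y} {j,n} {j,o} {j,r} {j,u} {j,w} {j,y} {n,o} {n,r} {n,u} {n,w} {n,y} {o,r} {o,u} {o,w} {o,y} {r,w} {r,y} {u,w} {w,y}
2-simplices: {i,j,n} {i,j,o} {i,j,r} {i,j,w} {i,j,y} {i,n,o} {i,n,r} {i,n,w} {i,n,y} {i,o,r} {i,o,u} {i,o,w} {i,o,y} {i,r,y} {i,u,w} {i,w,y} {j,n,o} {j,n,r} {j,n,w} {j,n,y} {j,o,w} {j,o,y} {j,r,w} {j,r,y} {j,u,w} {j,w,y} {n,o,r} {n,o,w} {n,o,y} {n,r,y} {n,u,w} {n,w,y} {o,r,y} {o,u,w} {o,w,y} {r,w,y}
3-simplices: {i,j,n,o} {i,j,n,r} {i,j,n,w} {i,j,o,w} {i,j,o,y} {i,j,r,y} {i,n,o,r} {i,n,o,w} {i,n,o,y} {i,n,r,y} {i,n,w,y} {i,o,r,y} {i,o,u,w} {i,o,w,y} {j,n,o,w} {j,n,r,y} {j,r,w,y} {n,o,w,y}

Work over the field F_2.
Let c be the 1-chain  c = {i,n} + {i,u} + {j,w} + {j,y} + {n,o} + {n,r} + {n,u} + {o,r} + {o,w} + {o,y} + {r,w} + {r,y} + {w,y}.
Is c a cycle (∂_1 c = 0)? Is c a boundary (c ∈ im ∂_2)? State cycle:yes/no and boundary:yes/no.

cycle:yes boundary:yes

n_0=8 n_1=26 n_2=36 n_3=18  [Z2]
∂1: piv[ij,in,io,ir,iu,iw,iy] rk=7  ker:jn,jo,jr,ju,jw,jy,no,nr,nu,nw,ny,or,ou,ow,oy,rw,ry,uw,wy
∂2: piv[ijn,ijo,ijr,ijw,ijy,ino,inr,inw,iny,ior,iou,iow,ioy,iry,iuw,iwy,jrw,juw,nuw] rk=19  ker:jno,jnr,jnw,jny,jow,joy,jry,jwy,nor,now,noy,nry,nwy,ory,ouw,owy,rwy
∂3: piv[ijno,ijnr,ijnw,ijow,ijoy,ijry,inor,inow,inoy,inry,inwy,iory,iouw,iowy,jnry,jrwy] rk=16  ker:jnow,nowy
∂1c = 0
c vs im∂2: reduces to 0 ⇒ boundary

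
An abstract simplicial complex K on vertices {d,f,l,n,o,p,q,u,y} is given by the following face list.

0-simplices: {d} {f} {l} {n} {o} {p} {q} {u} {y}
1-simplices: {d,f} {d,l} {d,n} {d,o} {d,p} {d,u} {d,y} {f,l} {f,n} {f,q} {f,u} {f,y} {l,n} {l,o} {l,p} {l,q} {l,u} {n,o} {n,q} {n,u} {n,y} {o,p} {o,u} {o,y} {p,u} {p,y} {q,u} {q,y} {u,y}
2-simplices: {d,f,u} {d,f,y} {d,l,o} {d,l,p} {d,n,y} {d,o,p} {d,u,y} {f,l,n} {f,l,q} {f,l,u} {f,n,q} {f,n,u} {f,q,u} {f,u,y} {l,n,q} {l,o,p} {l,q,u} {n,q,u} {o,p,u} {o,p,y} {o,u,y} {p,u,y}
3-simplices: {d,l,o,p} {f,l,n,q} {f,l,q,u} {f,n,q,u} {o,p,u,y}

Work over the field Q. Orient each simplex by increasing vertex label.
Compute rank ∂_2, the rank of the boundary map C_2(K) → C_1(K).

n_0=9 n_1=29 n_2=22 n_3=5  [Q]
∂1: piv[df,dl,dn,do,dp,du,dy,fq] rk=8  ker:fl,fn,fu,fy,ln,lo,lp,lq,lu,no,nq,nu,ny,op,ou,oy,pu,py,qu,qy,uy
∂2: piv[dfu,dfy,dlo,dlp,dny,dop,duy,fln,flq,flu,fnq,fnu,fqu,opu,opy,ouy] rk=16  ker:fuy,lnq,lop,lqu,nqu,puy
∂3: piv[dlop,flnq,flqu,fnqu,opuy] rk=5
rk∂_2=16

rank∂_2=16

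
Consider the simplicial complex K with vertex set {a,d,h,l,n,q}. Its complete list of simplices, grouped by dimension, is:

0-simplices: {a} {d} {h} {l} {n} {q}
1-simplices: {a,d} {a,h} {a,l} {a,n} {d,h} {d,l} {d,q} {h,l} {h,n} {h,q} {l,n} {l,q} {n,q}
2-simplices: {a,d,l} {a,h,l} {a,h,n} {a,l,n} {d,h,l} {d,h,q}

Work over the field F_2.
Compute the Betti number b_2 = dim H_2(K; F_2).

b_2=0

n_0=6 n_1=13 n_2=6  [Z2]
∂1: piv[ad,ah,al,an,dq] rk=5  ker:dh,dl,hl,hn,hq,ln,lq,nq
∂2: piv[adl,ahl,ahn,aln,dhl,dhq] rk=6
b_2=(6−6)−0=0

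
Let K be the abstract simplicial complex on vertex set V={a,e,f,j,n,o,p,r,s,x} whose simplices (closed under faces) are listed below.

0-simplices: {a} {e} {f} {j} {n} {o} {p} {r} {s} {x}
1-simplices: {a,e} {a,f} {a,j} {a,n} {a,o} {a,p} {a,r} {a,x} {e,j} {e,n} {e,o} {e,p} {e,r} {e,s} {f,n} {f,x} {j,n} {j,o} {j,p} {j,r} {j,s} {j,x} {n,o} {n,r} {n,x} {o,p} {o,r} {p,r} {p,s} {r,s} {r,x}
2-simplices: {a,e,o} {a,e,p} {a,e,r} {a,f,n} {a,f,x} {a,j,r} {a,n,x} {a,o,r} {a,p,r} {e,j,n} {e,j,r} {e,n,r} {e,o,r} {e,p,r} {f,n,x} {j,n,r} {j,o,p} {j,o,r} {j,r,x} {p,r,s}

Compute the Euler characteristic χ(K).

n_0=10 n_1=31 n_2=20
χ=+10−31+20=-1

χ(K)=-1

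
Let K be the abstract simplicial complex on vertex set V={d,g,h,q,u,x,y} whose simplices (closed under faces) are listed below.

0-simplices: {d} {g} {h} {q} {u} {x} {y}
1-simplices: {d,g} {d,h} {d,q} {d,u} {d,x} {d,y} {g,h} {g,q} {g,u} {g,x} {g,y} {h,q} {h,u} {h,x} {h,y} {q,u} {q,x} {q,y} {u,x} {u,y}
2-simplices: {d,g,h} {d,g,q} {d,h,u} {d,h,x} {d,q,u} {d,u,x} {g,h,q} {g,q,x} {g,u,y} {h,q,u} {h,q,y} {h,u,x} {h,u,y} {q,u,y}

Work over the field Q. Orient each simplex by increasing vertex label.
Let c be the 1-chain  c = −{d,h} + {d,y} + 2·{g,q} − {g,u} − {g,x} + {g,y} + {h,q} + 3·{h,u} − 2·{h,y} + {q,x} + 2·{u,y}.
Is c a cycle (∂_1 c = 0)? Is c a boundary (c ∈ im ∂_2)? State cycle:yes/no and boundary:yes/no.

cycle:no boundary:no

n_0=7 n_1=20 n_2=14  [Q]
∂1: piv[dg,dh,dq,du,dx,dy] rk=6  ker:gh,gq,gu,gx,gy,hq,hu,hx,hy,qu,qx,qy,ux,uy
∂2: piv[dgh,dgq,dhu,dhx,dqu,dux,ghq,gqx,guy,hqy,huy] rk=11  ker:hqu,hux,quy
∂1c = −{g} − 3·{h} + 2·{q} + 2·{y}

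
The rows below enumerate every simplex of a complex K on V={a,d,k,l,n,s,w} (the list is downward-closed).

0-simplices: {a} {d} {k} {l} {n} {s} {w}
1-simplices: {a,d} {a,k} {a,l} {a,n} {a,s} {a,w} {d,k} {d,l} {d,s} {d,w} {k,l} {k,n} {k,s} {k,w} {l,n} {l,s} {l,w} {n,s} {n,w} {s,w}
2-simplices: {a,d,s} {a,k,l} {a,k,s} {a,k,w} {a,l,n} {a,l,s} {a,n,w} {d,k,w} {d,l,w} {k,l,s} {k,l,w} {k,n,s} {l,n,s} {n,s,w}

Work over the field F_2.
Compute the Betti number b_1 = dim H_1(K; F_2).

b_1=1

n_0=7 n_1=20 n_2=14  [Z2]
∂1: piv[ad,ak,al,an,as,aw] rk=6  ker:dk,dl,ds,dw,kl,kn,ks,kw,ln,ls,lw,ns,nw,sw
∂2: piv[ads,akl,aks,akw,aln,als,anw,dkw,dlw,klw,kns,lns,nsw] rk=13  ker:kls
b_1=(20−6)−13=1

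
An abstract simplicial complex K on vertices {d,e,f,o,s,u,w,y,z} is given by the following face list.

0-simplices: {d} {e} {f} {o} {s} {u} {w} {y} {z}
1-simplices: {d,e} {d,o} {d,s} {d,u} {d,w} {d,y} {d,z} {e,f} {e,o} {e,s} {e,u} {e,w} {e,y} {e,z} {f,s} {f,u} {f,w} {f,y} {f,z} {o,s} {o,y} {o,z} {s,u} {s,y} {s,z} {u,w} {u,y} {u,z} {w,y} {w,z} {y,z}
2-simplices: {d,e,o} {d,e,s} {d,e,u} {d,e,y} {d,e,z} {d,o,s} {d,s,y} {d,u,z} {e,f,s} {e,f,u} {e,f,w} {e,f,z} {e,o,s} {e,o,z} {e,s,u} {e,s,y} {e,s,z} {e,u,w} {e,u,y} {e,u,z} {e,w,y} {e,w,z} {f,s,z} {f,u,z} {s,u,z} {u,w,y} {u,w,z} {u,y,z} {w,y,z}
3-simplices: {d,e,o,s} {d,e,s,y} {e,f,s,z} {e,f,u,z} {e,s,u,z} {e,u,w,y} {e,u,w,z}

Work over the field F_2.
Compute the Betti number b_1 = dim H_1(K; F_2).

n_0=9 n_1=31 n_2=29 n_3=7  [Z2]
∂1: piv[de,do,ds,du,dw,dy,dz,ef] rk=8  ker:eo,es,eu,ew,ey,ez,fs,fu,fw,fy,fz,os,oy,oz,su,sy,sz,uw,uy,uz,wy,wz,yz
∂2: piv[deo,des,deu,dey,dez,dos,dsy,duz,efs,efu,efw,efz,eoz,esu,esz,euw,euy,ewy,ewz,uyz] rk=20  ker:eos,esy,euz,fsz,fuz,suz,uwy,uwz,wyz
∂3: piv[deos,desy,efsz,efuz,esuz,euwy,euwz] rk=7
b_1=(31−8)−20=3

b_1=3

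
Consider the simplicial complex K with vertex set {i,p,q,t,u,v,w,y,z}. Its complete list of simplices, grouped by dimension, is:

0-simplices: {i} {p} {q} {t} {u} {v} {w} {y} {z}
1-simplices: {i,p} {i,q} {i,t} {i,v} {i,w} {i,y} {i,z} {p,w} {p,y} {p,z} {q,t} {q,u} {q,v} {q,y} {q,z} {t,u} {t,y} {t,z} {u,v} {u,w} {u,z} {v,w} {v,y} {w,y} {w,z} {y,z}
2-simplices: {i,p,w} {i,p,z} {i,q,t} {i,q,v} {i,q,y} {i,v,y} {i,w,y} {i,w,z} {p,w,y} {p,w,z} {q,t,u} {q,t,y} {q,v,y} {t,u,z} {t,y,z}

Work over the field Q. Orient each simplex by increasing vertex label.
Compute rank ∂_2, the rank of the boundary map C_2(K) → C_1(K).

n_0=9 n_1=26 n_2=15  [Q]
∂1: piv[ip,iq,it,iv,iw,iy,iz,qu] rk=8  ker:pw,py,pz,qt,qv,qy,qz,tu,ty,tz,uv,uw,uz,vw,vy,wy,wz,yz
∂2: piv[ipw,ipz,iqt,iqv,iqy,ivy,iwy,iwz,pwy,qtu,qty,tuz,tyz] rk=13  ker:pwz,qvy
rk∂_2=13

rank∂_2=13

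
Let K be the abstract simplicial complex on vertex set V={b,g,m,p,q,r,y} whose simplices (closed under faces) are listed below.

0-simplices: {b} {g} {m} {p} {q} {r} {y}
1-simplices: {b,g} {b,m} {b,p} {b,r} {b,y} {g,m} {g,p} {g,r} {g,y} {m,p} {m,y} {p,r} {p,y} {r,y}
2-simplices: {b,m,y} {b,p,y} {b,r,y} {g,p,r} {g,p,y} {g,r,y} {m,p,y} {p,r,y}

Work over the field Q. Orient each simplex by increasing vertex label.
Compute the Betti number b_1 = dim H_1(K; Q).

b_1=2

n_0=7 n_1=14 n_2=8  [Q]
∂1: piv[bg,bm,bp,br,by] rk=5  ker:gm,gp,gr,gy,mp,my,pr,py,ry
∂2: piv[bmy,bpy,bry,gpr,gpy,gry,mpy] rk=7  ker:pry
b_1=(14−5)−7=2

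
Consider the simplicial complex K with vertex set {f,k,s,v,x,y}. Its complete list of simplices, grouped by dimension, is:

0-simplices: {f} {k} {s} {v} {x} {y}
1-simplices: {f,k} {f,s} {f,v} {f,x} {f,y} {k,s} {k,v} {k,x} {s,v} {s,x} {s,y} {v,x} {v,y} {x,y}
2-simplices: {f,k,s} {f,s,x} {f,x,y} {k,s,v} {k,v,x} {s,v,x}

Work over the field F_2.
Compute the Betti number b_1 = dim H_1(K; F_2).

n_0=6 n_1=14 n_2=6  [Z2]
∂1: piv[fk,fs,fv,fx,fy] rk=5  ker:ks,kv,kx,sv,sx,sy,vx,vy,xy
∂2: piv[fks,fsx,fxy,ksv,kvx,svx] rk=6
b_1=(14−5)−6=3

b_1=3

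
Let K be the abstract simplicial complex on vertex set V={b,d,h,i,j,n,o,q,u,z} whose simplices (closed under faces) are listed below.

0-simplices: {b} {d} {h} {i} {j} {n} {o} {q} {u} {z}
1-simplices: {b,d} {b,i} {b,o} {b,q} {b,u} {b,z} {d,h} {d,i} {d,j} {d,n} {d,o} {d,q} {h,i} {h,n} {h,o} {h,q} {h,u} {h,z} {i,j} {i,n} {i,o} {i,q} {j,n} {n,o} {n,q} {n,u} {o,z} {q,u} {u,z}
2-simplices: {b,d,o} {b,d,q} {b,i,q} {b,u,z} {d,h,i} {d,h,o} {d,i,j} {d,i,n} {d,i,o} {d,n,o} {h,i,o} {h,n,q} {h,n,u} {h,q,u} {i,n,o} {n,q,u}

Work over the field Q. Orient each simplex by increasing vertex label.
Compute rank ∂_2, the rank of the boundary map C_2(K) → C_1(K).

rank∂_2=13

n_0=10 n_1=29 n_2=16  [Q]
∂1: piv[bd,bi,bo,bq,bu,bz,dh,dj,dn] rk=9  ker:di,do,dq,hi,hn,ho,hq,hu,hz,ij,in,io,iq,jn,no,nq,nu,oz,qu,uz
∂2: piv[bdo,bdq,biq,buz,dhi,dho,dij,din,dio,dno,hnq,hnu,hqu] rk=13  ker:hio,ino,nqu
rk∂_2=13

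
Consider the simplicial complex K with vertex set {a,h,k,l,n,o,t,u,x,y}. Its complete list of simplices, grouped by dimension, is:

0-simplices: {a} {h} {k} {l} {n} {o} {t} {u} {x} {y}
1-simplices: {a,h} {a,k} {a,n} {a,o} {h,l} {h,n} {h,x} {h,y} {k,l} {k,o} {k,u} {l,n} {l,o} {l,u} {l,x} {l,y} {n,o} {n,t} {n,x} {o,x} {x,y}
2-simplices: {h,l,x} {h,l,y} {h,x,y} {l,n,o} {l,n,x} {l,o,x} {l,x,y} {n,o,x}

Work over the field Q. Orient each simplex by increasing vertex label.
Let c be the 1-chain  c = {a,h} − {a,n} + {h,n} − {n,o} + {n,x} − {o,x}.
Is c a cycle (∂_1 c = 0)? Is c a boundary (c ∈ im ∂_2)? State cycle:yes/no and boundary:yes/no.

n_0=10 n_1=21 n_2=8  [Q]
∂1: piv[ah,ak,an,ao,hl,hx,hy,ku,nt] rk=9  ker:hn,kl,ko,ln,lo,lu,lx,ly,no,nx,ox,xy
∂2: piv[hlx,hly,hxy,lno,lnx,lox] rk=6  ker:lxy,nox
∂1c = 0
c vs im∂2: residual ≠ 0 ⇒ not boundary

cycle:yes boundary:no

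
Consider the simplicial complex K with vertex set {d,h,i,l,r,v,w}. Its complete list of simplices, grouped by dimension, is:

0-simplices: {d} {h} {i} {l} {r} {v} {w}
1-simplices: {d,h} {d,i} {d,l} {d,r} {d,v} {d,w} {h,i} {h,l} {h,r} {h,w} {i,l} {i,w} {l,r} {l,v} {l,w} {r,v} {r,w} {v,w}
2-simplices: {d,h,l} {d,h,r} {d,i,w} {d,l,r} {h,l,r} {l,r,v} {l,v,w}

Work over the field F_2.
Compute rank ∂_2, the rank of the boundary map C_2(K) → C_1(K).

rank∂_2=6

n_0=7 n_1=18 n_2=7  [Z2]
∂1: piv[dh,di,dl,dr,dv,dw] rk=6  ker:hi,hl,hr,hw,il,iw,lr,lv,lw,rv,rw,vw
∂2: piv[dhl,dhr,diw,dlr,lrv,lvw] rk=6  ker:hlr
rk∂_2=6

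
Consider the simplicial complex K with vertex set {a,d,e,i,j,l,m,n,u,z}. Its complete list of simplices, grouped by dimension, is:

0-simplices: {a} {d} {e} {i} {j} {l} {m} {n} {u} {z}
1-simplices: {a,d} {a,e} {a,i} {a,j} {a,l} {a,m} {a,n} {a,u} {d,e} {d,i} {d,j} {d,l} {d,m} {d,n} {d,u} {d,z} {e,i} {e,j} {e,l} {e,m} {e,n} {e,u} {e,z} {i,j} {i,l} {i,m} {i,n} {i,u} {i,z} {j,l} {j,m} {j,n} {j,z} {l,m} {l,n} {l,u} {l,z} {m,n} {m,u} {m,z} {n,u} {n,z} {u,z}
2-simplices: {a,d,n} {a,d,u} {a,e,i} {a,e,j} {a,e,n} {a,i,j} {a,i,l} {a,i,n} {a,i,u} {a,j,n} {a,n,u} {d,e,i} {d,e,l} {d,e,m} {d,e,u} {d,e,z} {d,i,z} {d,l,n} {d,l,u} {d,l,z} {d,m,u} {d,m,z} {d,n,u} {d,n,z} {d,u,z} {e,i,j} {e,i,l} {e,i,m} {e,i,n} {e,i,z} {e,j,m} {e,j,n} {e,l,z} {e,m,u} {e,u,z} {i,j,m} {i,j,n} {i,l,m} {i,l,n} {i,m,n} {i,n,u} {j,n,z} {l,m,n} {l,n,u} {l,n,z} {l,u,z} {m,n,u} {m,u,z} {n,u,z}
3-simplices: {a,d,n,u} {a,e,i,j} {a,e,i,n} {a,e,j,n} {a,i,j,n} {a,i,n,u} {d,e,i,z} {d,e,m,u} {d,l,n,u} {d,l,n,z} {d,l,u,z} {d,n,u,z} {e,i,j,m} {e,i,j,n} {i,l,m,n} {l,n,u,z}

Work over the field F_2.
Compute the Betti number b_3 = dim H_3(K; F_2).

b_3=2

n_0=10 n_1=43 n_2=49 n_3=16  [Z2]
∂1: piv[ad,ae,ai,aj,al,am,an,au,dz] rk=9  ker:de,di,dj,dl,dm,dn,du,ei,ej,el,em,en,eu,ez,ij,il,im,in,iu,iz,jl,jm,jn,jz,lm,ln,lu,lz,mn,mu,mz,nu,nz,uz
∂2: piv[adn,adu,aei,aej,aen,aij,ail,ain,aiu,ajn,anu,dei,del,dem,deu,dez,diz,dln,dlu,dlz,dmu,dmz,dnz,duz,eil,eim,ejm,ilm,iln,imn,jnz] rk=31  ker:dnu,eij,ein,eiz,ejn,elz,emu,euz,ijm,ijn,inu,lmn,lnu,lnz,luz,mnu,muz,nuz
∂3: piv[adnu,aeij,aein,aejn,aijn,ainu,deiz,demu,dlnu,dlnz,dluz,dnuz,eijm,ilmn] rk=14  ker:eijn,lnuz
b_3=(16−14)−0=2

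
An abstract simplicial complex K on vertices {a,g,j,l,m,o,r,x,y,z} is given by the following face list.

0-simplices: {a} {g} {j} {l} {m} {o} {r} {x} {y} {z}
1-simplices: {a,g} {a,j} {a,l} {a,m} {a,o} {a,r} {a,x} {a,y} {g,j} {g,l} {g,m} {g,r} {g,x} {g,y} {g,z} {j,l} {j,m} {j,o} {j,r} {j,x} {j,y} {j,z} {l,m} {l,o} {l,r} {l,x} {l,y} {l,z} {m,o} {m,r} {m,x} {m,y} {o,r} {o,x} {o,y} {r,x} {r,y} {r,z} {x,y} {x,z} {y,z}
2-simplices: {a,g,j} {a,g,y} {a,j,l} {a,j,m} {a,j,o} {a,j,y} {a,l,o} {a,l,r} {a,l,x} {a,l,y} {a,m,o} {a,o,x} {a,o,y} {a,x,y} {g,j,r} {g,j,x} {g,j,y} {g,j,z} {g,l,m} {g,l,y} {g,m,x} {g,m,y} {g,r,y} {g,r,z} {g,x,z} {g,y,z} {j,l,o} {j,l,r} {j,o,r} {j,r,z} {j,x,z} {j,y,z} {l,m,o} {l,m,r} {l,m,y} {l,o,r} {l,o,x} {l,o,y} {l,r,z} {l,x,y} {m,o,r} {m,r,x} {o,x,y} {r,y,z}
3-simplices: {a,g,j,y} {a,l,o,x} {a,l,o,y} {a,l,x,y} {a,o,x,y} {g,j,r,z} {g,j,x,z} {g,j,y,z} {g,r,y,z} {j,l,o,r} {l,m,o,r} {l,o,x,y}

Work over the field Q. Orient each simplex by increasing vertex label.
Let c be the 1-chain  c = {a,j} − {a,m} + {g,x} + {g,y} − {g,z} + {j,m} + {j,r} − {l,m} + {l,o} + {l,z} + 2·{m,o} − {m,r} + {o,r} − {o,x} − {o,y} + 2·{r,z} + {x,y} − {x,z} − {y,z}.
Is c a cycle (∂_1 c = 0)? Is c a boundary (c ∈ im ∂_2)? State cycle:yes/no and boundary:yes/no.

n_0=10 n_1=41 n_2=44 n_3=12  [Q]
∂1: piv[ag,aj,al,am,ao,ar,ax,ay,gz] rk=9  ker:gj,gl,gm,gr,gx,gy,jl,jm,jo,jr,jx,jy,jz,lm,lo,lr,lx,ly,lz,mo,mr,mx,my,or,ox,oy,rx,ry,rz,xy,xz,yz
∂2: piv[agj,agy,ajl,ajm,ajo,ajy,alo,alr,alx,aly,amo,aox,aoy,axy,gjr,gjx,gjz,glm,gly,gmx,gmy,gry,grz,gxz,gyz,jlr,jor,lmo,lmr,lrz,mrx] rk=31  ker:gjy,jlo,jrz,jxz,jyz,lmy,lor,lox,loy,lxy,mor,oxy,ryz
∂3: piv[agjy,alox,aloy,alxy,aoxy,gjrz,gjxz,gjyz,gryz,jlor,lmor] rk=11  ker:loxy
∂1c = −{g} − {j} − {l} − 2·{m} + 4·{o} − {r} + 2·{y}

cycle:no boundary:no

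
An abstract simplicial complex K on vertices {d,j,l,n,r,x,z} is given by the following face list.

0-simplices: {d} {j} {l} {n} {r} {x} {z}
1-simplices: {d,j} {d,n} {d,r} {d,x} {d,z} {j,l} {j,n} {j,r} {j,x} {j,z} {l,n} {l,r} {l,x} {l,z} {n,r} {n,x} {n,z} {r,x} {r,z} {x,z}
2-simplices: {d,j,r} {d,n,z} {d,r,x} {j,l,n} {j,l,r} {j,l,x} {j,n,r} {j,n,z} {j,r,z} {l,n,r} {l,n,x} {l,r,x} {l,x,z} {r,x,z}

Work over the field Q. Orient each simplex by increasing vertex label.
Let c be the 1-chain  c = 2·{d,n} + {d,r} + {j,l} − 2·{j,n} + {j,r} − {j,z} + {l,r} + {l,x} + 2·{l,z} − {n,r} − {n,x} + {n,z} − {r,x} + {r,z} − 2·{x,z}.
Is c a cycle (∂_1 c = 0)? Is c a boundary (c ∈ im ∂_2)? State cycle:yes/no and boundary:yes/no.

n_0=7 n_1=20 n_2=14  [Q]
∂1: piv[dj,dn,dr,dx,dz,jl] rk=6  ker:jn,jr,jx,jz,ln,lr,lx,lz,nr,nx,nz,rx,rz,xz
∂2: piv[djr,dnz,drx,jln,jlr,jlx,jnr,jnz,jrz,lnx,lrx,lxz,rxz] rk=13  ker:lnr
∂1c = −3·{d} + {j} − 3·{l} + {n} + 2·{r} + {x} + {z}

cycle:no boundary:no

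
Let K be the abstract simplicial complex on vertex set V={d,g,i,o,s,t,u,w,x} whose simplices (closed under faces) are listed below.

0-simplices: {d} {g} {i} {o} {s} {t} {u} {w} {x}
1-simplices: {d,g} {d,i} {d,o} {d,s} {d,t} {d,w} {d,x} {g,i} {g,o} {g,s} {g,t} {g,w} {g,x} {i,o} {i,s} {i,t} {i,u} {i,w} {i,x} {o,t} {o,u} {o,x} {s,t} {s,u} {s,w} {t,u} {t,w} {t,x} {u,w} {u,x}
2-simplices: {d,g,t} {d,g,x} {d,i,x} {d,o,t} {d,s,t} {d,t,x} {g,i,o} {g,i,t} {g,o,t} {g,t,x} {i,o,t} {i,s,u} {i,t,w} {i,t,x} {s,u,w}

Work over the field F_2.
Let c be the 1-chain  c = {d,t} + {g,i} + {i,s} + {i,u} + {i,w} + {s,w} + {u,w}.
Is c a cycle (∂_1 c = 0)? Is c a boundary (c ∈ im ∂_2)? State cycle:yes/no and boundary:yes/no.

cycle:no boundary:no

n_0=9 n_1=30 n_2=15  [Z2]
∂1: piv[dg,di,do,ds,dt,dw,dx,iu] rk=8  ker:gi,go,gs,gt,gw,gx,io,is,it,iw,ix,ot,ou,ox,st,su,sw,tu,tw,tx,uw,ux
∂2: piv[dgt,dgx,dix,dot,dst,dtx,gio,git,got,isu,itw,itx,suw] rk=13  ker:gtx,iot
∂1c = {d} + {g} + {t} + {w}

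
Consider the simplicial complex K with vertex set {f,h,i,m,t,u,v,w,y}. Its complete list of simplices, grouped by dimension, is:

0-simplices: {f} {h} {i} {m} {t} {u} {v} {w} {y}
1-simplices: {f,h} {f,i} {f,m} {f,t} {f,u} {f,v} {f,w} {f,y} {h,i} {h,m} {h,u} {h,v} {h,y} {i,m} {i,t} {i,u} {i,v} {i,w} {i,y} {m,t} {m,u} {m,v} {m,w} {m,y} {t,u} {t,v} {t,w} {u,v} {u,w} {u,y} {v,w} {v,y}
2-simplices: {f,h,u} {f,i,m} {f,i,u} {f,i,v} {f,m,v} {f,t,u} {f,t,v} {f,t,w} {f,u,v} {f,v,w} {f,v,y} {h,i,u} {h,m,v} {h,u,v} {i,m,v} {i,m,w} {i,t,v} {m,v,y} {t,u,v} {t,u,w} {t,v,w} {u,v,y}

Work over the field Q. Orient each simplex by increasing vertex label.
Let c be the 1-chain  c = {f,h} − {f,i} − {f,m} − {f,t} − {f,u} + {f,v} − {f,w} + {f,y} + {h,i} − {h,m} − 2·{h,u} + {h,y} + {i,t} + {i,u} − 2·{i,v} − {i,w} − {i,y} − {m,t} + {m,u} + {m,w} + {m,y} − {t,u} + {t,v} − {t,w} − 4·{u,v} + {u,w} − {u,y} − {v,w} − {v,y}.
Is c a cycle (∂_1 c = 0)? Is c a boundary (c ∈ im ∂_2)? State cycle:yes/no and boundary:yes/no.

cycle:no boundary:no

n_0=9 n_1=32 n_2=22  [Q]
∂1: piv[fh,fi,fm,ft,fu,fv,fw,fy] rk=8  ker:hi,hm,hu,hv,hy,im,it,iu,iv,iw,iy,mt,mu,mv,mw,my,tu,tv,tw,uv,uw,uy,vw,vy
∂2: piv[fhu,fim,fiu,fiv,fmv,ftu,ftv,ftw,fuv,fvw,fvy,hiu,hmv,huv,imw,itv,mvy,tuw,uvy] rk=19  ker:imv,tuv,tvw
∂1c = 2·{f} + 2·{h} + 2·{i} − 4·{m} + 2·{u} − 2·{v} − 2·{w}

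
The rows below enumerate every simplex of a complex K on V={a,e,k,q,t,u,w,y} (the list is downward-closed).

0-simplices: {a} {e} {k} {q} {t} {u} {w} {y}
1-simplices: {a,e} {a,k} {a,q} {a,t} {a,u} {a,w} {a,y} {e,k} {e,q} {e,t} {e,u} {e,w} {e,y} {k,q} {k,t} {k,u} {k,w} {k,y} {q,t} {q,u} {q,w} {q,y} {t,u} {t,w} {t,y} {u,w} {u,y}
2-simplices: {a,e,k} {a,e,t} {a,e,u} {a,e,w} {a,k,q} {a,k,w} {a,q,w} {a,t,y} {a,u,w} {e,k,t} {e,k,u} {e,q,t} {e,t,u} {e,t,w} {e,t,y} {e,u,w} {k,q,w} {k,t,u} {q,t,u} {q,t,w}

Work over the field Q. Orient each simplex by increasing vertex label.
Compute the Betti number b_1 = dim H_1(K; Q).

b_1=3

n_0=8 n_1=27 n_2=20  [Q]
∂1: piv[ae,ak,aq,at,au,aw,ay] rk=7  ker:ek,eq,et,eu,ew,ey,kq,kt,ku,kw,ky,qt,qu,qw,qy,tu,tw,ty,uw,uy
∂2: piv[aek,aet,aeu,aew,akq,akw,aqw,aty,auw,ekt,eku,eqt,etu,etw,ety,qtu,qtw] rk=17  ker:euw,kqw,ktu
b_1=(27−7)−17=3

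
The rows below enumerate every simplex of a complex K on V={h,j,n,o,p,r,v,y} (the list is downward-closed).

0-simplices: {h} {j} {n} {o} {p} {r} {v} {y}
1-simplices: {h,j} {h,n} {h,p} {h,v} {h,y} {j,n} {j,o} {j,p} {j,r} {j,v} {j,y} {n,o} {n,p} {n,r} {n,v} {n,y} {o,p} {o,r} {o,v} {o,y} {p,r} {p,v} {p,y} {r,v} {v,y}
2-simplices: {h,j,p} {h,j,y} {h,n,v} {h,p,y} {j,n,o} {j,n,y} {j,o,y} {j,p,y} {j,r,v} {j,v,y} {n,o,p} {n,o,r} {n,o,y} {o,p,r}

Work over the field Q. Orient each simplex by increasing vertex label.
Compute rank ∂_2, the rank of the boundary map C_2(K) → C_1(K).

n_0=8 n_1=25 n_2=14  [Q]
∂1: piv[hj,hn,hp,hv,hy,jo,jr] rk=7  ker:jn,jp,jv,jy,no,np,nr,nv,ny,op,or,ov,oy,pr,pv,py,rv,vy
∂2: piv[hjp,hjy,hnv,hpy,jno,jny,joy,jrv,jvy,nop,nor,opr] rk=12  ker:jpy,noy
rk∂_2=12

rank∂_2=12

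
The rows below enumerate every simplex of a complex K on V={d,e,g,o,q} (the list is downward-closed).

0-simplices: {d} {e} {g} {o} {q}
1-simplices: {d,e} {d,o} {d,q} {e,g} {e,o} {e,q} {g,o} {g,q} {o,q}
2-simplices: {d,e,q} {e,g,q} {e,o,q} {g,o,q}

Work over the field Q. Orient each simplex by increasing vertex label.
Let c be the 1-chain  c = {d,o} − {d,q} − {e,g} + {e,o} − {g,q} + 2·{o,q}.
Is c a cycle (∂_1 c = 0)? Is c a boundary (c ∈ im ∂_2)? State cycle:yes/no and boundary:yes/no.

n_0=5 n_1=9 n_2=4  [Q]
∂1: piv[de,do,dq,eg] rk=4  ker:eo,eq,go,gq,oq
∂2: piv[deq,egq,eoq,goq] rk=4
∂1c = 0
c vs im∂2: residual ≠ 0 ⇒ not boundary

cycle:yes boundary:no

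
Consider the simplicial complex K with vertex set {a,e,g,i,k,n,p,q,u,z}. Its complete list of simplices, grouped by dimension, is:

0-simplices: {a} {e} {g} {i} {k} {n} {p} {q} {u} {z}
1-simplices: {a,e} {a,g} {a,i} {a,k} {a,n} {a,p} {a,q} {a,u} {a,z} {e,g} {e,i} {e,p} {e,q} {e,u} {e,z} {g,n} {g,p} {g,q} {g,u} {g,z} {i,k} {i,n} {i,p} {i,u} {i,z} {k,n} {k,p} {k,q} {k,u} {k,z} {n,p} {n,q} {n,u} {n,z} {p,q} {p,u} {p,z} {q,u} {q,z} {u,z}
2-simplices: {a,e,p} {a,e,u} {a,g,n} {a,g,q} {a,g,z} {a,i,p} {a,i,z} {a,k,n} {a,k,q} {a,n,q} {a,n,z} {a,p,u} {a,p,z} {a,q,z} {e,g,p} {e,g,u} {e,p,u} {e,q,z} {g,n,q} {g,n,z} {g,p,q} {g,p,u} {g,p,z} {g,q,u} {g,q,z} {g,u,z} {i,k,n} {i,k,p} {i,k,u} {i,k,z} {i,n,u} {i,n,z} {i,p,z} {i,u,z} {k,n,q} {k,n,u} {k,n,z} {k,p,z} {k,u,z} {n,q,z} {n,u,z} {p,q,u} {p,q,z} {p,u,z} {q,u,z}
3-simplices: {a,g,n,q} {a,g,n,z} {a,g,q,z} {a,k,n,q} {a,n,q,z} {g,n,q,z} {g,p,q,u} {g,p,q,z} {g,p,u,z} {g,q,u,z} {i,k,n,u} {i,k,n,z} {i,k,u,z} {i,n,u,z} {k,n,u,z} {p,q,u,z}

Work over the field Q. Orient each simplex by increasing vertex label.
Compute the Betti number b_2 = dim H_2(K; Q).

n_0=10 n_1=40 n_2=45 n_3=16  [Q]
∂1: piv[ae,ag,ai,ak,an,ap,aq,au,az] rk=9  ker:eg,ei,ep,eq,eu,ez,gn,gp,gq,gu,gz,ik,in,ip,iu,iz,kn,kp,kq,ku,kz,np,nq,nu,nz,pq,pu,pz,qu,qz,uz
∂2: piv[aep,aeu,agn,agq,agz,aip,aiz,akn,akq,anq,anz,apu,apz,aqz,egp,egu,eqz,gpq,gpz,gqu,guz,ikn,ikp,iku,ikz,inu,inz,iuz] rk=28  ker:epu,gnq,gnz,gpu,gqz,ipz,knq,knu,knz,kpz,kuz,nqz,nuz,pqu,pqz,puz,quz
∂3: piv[agnq,agnz,agqz,aknq,anqz,gpqu,gpqz,gpuz,gquz,iknu,iknz,ikuz,inuz] rk=13  ker:gnqz,knuz,pquz
b_2=(45−28)−13=4

b_2=4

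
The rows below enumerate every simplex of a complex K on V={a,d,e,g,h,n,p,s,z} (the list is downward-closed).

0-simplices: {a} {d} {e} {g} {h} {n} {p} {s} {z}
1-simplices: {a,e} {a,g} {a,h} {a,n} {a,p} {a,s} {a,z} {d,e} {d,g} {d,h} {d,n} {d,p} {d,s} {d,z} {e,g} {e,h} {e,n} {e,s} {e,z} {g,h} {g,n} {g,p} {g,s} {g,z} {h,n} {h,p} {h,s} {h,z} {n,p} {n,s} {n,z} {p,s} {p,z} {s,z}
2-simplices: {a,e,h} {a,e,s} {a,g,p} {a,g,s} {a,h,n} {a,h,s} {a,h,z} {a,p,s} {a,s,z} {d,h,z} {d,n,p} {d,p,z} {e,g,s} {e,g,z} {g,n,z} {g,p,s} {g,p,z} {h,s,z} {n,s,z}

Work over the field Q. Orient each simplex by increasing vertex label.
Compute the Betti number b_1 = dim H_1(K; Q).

n_0=9 n_1=34 n_2=19  [Q]
∂1: piv[ae,ag,ah,an,ap,as,az,de] rk=8  ker:dg,dh,dn,dp,ds,dz,eg,eh,en,es,ez,gh,gn,gp,gs,gz,hn,hp,hs,hz,np,ns,nz,ps,pz,sz
∂2: piv[aeh,aes,agp,ags,ahn,ahs,ahz,aps,asz,dhz,dnp,dpz,egs,egz,gnz,gpz,nsz] rk=17  ker:gps,hsz
b_1=(34−8)−17=9

b_1=9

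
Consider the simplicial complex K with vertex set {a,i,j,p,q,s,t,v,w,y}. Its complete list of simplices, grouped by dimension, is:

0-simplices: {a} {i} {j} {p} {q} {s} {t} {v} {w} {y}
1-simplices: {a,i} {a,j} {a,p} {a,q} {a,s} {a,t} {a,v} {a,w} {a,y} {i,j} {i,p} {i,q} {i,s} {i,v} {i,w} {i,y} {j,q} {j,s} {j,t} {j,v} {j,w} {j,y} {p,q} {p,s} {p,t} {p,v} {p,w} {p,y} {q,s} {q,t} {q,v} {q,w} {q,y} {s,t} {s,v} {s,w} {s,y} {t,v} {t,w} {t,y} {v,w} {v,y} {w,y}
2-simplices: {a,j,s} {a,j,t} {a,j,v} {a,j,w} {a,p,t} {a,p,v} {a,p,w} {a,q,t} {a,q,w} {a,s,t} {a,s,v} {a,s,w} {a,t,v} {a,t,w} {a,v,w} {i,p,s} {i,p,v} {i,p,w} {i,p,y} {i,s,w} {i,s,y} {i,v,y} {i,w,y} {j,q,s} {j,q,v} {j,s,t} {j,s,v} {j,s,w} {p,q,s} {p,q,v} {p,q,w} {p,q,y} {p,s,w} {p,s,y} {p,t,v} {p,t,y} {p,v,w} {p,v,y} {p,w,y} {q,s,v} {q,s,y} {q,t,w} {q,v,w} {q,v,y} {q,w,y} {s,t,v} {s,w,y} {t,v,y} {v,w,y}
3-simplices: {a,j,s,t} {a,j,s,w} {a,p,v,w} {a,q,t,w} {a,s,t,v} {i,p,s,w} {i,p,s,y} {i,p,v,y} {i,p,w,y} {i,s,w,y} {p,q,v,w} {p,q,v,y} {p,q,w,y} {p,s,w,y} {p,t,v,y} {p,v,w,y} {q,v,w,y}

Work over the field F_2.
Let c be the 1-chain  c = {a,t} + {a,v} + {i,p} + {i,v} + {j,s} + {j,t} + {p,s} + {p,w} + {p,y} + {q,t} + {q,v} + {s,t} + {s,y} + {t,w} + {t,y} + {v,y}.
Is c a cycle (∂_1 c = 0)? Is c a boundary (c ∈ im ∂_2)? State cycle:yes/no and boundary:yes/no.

cycle:yes boundary:yes

n_0=10 n_1=43 n_2=49 n_3=17  [Z2]
∂1: piv[ai,aj,ap,aq,as,at,av,aw,ay] rk=9  ker:ij,ip,iq,is,iv,iw,iy,jq,js,jt,jv,jw,jy,pq,ps,pt,pv,pw,py,qs,qt,qv,qw,qy,st,sv,sw,sy,tv,tw,ty,vw,vy,wy
∂2: piv[ajs,ajt,ajv,ajw,apt,apv,apw,aqt,aqw,ast,asv,asw,atv,atw,avw,ips,ipv,ipw,ipy,isw,isy,ivy,iwy,jqs,jqv,pqs,pqw,pqy,pty] rk=29  ker:jst,jsv,jsw,pqv,psw,psy,ptv,pvw,pvy,pwy,qsv,qsy,qtw,qvw,qvy,qwy,stv,swy,tvy,vwy
∂3: piv[ajst,ajsw,apvw,aqtw,astv,ipsw,ipsy,ipvy,ipwy,iswy,pqvw,pqvy,pqwy,ptvy,pvwy] rk=15  ker:pswy,qvwy
∂1c = 0
c vs im∂2: reduces to 0 ⇒ boundary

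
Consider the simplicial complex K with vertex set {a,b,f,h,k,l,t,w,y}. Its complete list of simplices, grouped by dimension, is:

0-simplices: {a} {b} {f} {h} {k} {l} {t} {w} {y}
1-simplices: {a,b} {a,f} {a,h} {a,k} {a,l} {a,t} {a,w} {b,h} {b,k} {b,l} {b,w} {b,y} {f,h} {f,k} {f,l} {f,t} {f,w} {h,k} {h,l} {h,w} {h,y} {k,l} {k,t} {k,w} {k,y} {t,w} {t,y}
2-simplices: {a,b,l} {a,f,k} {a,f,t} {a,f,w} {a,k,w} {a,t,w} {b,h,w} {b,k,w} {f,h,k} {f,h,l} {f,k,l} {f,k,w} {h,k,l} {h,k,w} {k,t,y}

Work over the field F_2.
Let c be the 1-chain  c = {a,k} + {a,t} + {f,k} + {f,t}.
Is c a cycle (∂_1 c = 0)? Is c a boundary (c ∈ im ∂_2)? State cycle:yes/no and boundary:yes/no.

cycle:yes boundary:yes

n_0=9 n_1=27 n_2=15  [Z2]
∂1: piv[ab,af,ah,ak,al,at,aw,by] rk=8  ker:bh,bk,bl,bw,fh,fk,fl,ft,fw,hk,hl,hw,hy,kl,kt,kw,ky,tw,ty
∂2: piv[abl,afk,aft,afw,akw,atw,bhw,bkw,fhk,fhl,fkl,hkw,kty] rk=13  ker:fkw,hkl
∂1c = 0
c vs im∂2: reduces to 0 ⇒ boundary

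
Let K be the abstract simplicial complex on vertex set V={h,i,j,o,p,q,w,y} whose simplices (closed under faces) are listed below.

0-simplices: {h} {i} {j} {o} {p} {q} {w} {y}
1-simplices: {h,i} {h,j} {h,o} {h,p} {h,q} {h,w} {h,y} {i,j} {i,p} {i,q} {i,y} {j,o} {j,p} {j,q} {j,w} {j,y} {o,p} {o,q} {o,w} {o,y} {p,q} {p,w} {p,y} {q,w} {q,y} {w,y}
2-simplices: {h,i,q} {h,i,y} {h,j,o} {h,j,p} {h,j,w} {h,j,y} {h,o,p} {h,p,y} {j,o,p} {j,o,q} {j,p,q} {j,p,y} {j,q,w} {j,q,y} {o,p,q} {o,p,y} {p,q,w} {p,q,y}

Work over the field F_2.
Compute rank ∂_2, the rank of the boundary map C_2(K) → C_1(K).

n_0=8 n_1=26 n_2=18  [Z2]
∂1: piv[hi,hj,ho,hp,hq,hw,hy] rk=7  ker:ij,ip,iq,iy,jo,jp,jq,jw,jy,op,oq,ow,oy,pq,pw,py,qw,qy,wy
∂2: piv[hiq,hiy,hjo,hjp,hjw,hjy,hop,hpy,joq,jpq,jqw,jqy,opy,pqw] rk=14  ker:jop,jpy,opq,pqy
rk∂_2=14

rank∂_2=14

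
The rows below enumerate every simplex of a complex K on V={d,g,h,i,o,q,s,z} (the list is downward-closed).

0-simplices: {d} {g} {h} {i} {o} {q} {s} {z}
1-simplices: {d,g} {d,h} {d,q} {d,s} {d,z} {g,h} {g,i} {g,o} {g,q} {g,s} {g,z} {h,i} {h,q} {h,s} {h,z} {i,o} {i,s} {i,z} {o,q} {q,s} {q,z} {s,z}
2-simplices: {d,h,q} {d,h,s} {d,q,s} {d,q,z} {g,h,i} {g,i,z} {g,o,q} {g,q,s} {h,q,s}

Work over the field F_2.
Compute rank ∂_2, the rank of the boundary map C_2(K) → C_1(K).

n_0=8 n_1=22 n_2=9  [Z2]
∂1: piv[dg,dh,dq,ds,dz,gi,go] rk=7  ker:gh,gq,gs,gz,hi,hq,hs,hz,io,is,iz,oq,qs,qz,sz
∂2: piv[dhq,dhs,dqs,dqz,ghi,giz,goq,gqs] rk=8  ker:hqs
rk∂_2=8

rank∂_2=8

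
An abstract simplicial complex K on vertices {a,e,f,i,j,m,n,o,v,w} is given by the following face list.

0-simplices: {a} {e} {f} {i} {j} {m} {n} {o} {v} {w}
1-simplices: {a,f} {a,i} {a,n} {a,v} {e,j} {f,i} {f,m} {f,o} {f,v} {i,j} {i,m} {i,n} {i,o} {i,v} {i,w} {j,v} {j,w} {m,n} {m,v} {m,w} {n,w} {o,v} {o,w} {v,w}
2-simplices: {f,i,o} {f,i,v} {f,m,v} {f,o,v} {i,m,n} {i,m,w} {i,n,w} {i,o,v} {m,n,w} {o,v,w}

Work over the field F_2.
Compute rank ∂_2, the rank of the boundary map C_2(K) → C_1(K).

n_0=10 n_1=24 n_2=10  [Z2]
∂1: piv[af,ai,an,av,ej,fm,fo,ij,iw] rk=9  ker:fi,fv,im,in,io,iv,jv,jw,mn,mv,mw,nw,ov,ow,vw
∂2: piv[fio,fiv,fmv,fov,imn,imw,inw,ovw] rk=8  ker:iov,mnw
rk∂_2=8

rank∂_2=8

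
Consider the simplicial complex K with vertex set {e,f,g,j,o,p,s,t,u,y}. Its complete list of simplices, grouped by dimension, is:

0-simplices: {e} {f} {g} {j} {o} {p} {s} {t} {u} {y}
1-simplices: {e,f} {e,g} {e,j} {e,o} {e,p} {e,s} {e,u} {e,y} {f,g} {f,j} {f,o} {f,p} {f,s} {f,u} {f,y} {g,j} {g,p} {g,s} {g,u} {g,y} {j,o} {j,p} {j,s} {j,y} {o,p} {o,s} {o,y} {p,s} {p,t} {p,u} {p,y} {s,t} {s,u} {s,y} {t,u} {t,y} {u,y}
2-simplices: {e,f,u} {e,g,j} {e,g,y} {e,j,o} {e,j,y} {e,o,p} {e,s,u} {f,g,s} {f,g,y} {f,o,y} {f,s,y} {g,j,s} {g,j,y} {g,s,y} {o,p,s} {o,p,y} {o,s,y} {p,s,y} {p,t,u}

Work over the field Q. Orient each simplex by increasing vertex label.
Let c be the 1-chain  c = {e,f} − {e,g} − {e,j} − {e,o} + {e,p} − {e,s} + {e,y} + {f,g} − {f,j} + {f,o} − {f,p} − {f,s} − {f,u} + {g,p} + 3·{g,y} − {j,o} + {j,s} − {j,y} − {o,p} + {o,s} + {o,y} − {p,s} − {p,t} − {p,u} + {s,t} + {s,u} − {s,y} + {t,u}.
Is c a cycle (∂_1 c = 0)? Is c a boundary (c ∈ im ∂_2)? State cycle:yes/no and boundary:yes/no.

n_0=10 n_1=37 n_2=19  [Q]
∂1: piv[ef,eg,ej,eo,ep,es,eu,ey,pt] rk=9  ker:fg,fj,fo,fp,fs,fu,fy,gj,gp,gs,gu,gy,jo,jp,js,jy,op,os,oy,ps,pu,py,st,su,sy,tu,ty,uy
∂2: piv[efu,egj,egy,ejo,ejy,eop,esu,fgs,fgy,foy,fsy,gjs,ops,opy,osy,ptu] rk=16  ker:gjy,gsy,psy
∂1c = {e} + 3·{f} − 4·{g} − {j} − 2·{o} + 3·{p} − 2·{s} − {t} + 3·{y}

cycle:no boundary:no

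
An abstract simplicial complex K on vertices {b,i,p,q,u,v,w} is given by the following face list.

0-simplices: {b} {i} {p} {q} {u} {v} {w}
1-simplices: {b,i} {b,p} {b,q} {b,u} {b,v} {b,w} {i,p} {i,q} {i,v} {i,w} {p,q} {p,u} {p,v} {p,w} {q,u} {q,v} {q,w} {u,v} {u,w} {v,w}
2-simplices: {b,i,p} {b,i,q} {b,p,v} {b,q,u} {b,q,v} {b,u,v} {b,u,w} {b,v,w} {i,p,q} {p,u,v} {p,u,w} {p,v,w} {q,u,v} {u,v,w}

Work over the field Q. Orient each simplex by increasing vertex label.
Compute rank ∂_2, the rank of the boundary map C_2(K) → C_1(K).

rank∂_2=11

n_0=7 n_1=20 n_2=14  [Q]
∂1: piv[bi,bp,bq,bu,bv,bw] rk=6  ker:ip,iq,iv,iw,pq,pu,pv,pw,qu,qv,qw,uv,uw,vw
∂2: piv[bip,biq,bpv,bqu,bqv,buv,buw,bvw,ipq,puv,puw] rk=11  ker:pvw,quv,uvw
rk∂_2=11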